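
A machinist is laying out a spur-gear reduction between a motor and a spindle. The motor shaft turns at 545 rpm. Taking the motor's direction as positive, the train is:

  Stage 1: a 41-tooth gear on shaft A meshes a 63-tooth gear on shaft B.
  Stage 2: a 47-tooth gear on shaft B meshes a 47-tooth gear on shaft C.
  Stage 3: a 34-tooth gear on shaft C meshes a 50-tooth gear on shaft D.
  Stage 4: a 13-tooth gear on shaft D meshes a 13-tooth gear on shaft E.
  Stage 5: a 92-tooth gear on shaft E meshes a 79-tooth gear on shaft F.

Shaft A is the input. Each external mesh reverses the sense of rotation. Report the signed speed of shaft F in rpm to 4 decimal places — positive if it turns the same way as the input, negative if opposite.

Stage 1 [41T→63T]: ω = 545.0000×41/63 = 354.6825 rpm, dir flips to −; running = −354.6825
Stage 2 [47T→47T]: ω = 354.6825×47/47 = 354.6825 rpm, dir flips to +; running = +354.6825
Stage 3 [34T→50T]: ω = 354.6825×34/50 = 241.1841 rpm, dir flips to −; running = −241.1841
Stage 4 [13T→13T]: ω = 241.1841×13/13 = 241.1841 rpm, dir flips to +; running = +241.1841
Stage 5 [92T→79T]: ω = 241.1841×92/79 = 280.8727 rpm, dir flips to −; running = −280.8727

-280.8727 rpm (opposite to input, |ω| = 280.8727 rpm)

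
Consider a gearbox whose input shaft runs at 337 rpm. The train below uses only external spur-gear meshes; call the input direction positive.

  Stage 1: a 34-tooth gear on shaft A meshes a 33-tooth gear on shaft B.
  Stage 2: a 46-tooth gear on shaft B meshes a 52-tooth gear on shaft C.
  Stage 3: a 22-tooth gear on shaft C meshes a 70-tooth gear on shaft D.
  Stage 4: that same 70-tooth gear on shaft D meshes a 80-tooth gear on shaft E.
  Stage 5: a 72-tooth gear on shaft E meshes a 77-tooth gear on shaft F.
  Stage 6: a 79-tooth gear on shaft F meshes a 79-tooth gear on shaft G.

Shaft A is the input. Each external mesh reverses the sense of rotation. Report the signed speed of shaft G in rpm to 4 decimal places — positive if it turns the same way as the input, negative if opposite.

Stage 1 [34T→33T]: ω = 337.0000×34/33 = 347.2121 rpm, dir flips to −; running = −347.2121
Stage 2 [46T→52T]: ω = 347.2121×46/52 = 307.1492 rpm, dir flips to +; running = +307.1492
Stage 3 [22T→70T]: ω = 307.1492×22/70 = 96.5326 rpm, dir flips to −; running = −96.5326
Stage 4 [70T→80T]: ω = 96.5326×70/80 = 84.4660 rpm, dir flips to +; running = +84.4660
Stage 5 [72T→77T]: ω = 84.4660×72/77 = 78.9812 rpm, dir flips to −; running = −78.9812
Stage 6 [79T→79T]: ω = 78.9812×79/79 = 78.9812 rpm, dir flips to +; running = +78.9812

+78.9812 rpm (same as input, |ω| = 78.9812 rpm)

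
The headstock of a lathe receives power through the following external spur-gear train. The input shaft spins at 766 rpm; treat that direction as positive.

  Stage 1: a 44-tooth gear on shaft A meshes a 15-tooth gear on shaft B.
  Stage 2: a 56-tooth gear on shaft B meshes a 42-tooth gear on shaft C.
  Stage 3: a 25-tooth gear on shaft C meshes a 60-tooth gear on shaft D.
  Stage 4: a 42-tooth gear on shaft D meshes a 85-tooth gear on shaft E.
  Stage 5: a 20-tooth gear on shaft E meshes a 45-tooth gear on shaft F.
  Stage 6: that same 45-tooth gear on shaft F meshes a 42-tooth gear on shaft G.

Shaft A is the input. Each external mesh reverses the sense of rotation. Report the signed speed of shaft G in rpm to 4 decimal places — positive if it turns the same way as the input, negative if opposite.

+293.7168 rpm (same as input, |ω| = 293.7168 rpm)

Stage 1 [44T→15T]: ω = 766.0000×44/15 = 2246.9333 rpm, dir flips to −; running = −2246.9333
Stage 2 [56T→42T]: ω = 2246.9333×56/42 = 2995.9111 rpm, dir flips to +; running = +2995.9111
Stage 3 [25T→60T]: ω = 2995.9111×25/60 = 1248.2963 rpm, dir flips to −; running = −1248.2963
Stage 4 [42T→85T]: ω = 1248.2963×42/85 = 616.8052 rpm, dir flips to +; running = +616.8052
Stage 5 [20T→45T]: ω = 616.8052×20/45 = 274.1357 rpm, dir flips to −; running = −274.1357
Stage 6 [45T→42T]: ω = 274.1357×45/42 = 293.7168 rpm, dir flips to +; running = +293.7168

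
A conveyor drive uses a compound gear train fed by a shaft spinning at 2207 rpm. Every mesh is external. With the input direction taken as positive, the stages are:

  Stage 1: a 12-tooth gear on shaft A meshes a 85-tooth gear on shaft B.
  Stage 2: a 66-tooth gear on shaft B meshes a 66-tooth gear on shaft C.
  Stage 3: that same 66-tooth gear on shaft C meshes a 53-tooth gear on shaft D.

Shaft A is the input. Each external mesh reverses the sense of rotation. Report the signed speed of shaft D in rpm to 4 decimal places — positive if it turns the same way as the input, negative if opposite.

-388.0009 rpm (opposite to input, |ω| = 388.0009 rpm)

Stage 1 [12T→85T]: ω = 2207.0000×12/85 = 311.5765 rpm, dir flips to −; running = −311.5765
Stage 2 [66T→66T]: ω = 311.5765×66/66 = 311.5765 rpm, dir flips to +; running = +311.5765
Stage 3 [66T→53T]: ω = 311.5765×66/53 = 388.0009 rpm, dir flips to −; running = −388.0009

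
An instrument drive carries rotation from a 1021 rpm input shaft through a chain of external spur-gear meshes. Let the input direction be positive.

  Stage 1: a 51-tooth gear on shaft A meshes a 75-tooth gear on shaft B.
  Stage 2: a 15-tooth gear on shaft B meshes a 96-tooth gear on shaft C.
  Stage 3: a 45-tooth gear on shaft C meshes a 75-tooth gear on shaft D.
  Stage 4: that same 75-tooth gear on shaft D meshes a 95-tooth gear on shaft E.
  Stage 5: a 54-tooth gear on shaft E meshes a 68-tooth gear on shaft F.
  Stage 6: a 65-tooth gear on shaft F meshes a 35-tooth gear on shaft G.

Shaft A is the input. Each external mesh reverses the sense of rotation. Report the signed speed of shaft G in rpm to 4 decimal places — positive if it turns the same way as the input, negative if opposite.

Stage 1 [51T→75T]: ω = 1021.0000×51/75 = 694.2800 rpm, dir flips to −; running = −694.2800
Stage 2 [15T→96T]: ω = 694.2800×15/96 = 108.4812 rpm, dir flips to +; running = +108.4812
Stage 3 [45T→75T]: ω = 108.4812×45/75 = 65.0887 rpm, dir flips to −; running = −65.0887
Stage 4 [75T→95T]: ω = 65.0887×75/95 = 51.3859 rpm, dir flips to +; running = +51.3859
Stage 5 [54T→68T]: ω = 51.3859×54/68 = 40.8064 rpm, dir flips to −; running = −40.8064
Stage 6 [65T→35T]: ω = 40.8064×65/35 = 75.7833 rpm, dir flips to +; running = +75.7833

+75.7833 rpm (same as input, |ω| = 75.7833 rpm)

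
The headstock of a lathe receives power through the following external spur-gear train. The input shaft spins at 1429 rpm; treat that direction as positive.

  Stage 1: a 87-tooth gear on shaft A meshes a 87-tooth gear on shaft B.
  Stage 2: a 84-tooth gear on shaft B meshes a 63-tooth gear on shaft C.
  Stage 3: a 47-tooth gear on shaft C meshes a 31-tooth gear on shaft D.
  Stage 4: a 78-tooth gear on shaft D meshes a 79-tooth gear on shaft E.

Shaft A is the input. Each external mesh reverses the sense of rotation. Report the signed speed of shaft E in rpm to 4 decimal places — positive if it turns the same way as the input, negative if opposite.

Stage 1 [87T→87T]: ω = 1429.0000×87/87 = 1429.0000 rpm, dir flips to −; running = −1429.0000
Stage 2 [84T→63T]: ω = 1429.0000×84/63 = 1905.3333 rpm, dir flips to +; running = +1905.3333
Stage 3 [47T→31T]: ω = 1905.3333×47/31 = 2888.7312 rpm, dir flips to −; running = −2888.7312
Stage 4 [78T→79T]: ω = 2888.7312×78/79 = 2852.1650 rpm, dir flips to +; running = +2852.1650

+2852.1650 rpm (same as input, |ω| = 2852.1650 rpm)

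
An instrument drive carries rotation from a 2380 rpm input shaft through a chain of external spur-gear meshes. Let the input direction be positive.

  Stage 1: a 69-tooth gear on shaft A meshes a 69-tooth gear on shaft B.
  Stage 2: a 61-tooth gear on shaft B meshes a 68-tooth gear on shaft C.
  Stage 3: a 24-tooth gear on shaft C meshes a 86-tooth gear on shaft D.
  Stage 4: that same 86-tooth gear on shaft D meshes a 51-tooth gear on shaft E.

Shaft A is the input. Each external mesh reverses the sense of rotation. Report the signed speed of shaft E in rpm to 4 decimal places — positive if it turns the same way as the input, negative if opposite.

Stage 1 [69T→69T]: ω = 2380.0000×69/69 = 2380.0000 rpm, dir flips to −; running = −2380.0000
Stage 2 [61T→68T]: ω = 2380.0000×61/68 = 2135.0000 rpm, dir flips to +; running = +2135.0000
Stage 3 [24T→86T]: ω = 2135.0000×24/86 = 595.8140 rpm, dir flips to −; running = −595.8140
Stage 4 [86T→51T]: ω = 595.8140×86/51 = 1004.7059 rpm, dir flips to +; running = +1004.7059

+1004.7059 rpm (same as input, |ω| = 1004.7059 rpm)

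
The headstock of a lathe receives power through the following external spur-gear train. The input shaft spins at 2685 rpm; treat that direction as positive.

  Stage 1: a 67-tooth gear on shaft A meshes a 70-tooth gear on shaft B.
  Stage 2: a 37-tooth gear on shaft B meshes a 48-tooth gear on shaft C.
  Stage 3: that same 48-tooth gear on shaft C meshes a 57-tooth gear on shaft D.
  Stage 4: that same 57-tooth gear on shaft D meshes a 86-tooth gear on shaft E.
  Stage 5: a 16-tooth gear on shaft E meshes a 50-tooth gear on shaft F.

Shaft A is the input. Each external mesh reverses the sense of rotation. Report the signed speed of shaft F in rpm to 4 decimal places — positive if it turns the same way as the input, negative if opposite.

Stage 1 [67T→70T]: ω = 2685.0000×67/70 = 2569.9286 rpm, dir flips to −; running = −2569.9286
Stage 2 [37T→48T]: ω = 2569.9286×37/48 = 1980.9866 rpm, dir flips to +; running = +1980.9866
Stage 3 [48T→57T]: ω = 1980.9866×48/57 = 1668.1992 rpm, dir flips to −; running = −1668.1992
Stage 4 [57T→86T]: ω = 1668.1992×57/86 = 1105.6669 rpm, dir flips to +; running = +1105.6669
Stage 5 [16T→50T]: ω = 1105.6669×16/50 = 353.8134 rpm, dir flips to −; running = −353.8134

-353.8134 rpm (opposite to input, |ω| = 353.8134 rpm)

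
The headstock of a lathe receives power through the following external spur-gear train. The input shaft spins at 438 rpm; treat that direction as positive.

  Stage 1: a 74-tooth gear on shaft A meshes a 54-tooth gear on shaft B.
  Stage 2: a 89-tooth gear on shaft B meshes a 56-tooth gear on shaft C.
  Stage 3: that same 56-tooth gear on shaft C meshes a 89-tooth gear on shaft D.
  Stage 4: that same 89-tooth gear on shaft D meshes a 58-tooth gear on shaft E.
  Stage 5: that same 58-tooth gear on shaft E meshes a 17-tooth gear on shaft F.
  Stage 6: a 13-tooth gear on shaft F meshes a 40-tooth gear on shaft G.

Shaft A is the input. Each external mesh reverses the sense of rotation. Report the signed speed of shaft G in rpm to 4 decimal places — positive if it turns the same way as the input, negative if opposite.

+1021.2605 rpm (same as input, |ω| = 1021.2605 rpm)

Stage 1 [74T→54T]: ω = 438.0000×74/54 = 600.2222 rpm, dir flips to −; running = −600.2222
Stage 2 [89T→56T]: ω = 600.2222×89/56 = 953.9246 rpm, dir flips to +; running = +953.9246
Stage 3 [56T→89T]: ω = 953.9246×56/89 = 600.2222 rpm, dir flips to −; running = −600.2222
Stage 4 [89T→58T]: ω = 600.2222×89/58 = 921.0307 rpm, dir flips to +; running = +921.0307
Stage 5 [58T→17T]: ω = 921.0307×58/17 = 3142.3399 rpm, dir flips to −; running = −3142.3399
Stage 6 [13T→40T]: ω = 3142.3399×13/40 = 1021.2605 rpm, dir flips to +; running = +1021.2605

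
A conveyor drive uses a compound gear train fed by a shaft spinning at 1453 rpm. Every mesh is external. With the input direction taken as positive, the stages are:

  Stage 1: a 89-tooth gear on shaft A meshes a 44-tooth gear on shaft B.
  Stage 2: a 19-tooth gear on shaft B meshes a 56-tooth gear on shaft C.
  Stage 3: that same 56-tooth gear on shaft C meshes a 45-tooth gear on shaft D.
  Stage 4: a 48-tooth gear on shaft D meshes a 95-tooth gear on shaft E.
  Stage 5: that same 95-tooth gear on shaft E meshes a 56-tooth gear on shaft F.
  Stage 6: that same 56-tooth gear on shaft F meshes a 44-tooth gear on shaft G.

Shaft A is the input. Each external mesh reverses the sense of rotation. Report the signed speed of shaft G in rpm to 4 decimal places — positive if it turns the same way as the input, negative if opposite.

+1353.7317 rpm (same as input, |ω| = 1353.7317 rpm)

Stage 1 [89T→44T]: ω = 1453.0000×89/44 = 2939.0227 rpm, dir flips to −; running = −2939.0227
Stage 2 [19T→56T]: ω = 2939.0227×19/56 = 997.1684 rpm, dir flips to +; running = +997.1684
Stage 3 [56T→45T]: ω = 997.1684×56/45 = 1240.9207 rpm, dir flips to −; running = −1240.9207
Stage 4 [48T→95T]: ω = 1240.9207×48/95 = 626.9915 rpm, dir flips to +; running = +626.9915
Stage 5 [95T→56T]: ω = 626.9915×95/56 = 1063.6463 rpm, dir flips to −; running = −1063.6463
Stage 6 [56T→44T]: ω = 1063.6463×56/44 = 1353.7317 rpm, dir flips to +; running = +1353.7317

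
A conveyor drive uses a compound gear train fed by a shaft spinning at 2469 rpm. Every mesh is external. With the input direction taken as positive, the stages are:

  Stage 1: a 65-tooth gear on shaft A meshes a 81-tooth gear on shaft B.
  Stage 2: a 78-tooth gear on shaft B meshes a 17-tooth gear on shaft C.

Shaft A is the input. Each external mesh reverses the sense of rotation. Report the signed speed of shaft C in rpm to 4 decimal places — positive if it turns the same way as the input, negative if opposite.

+9090.6536 rpm (same as input, |ω| = 9090.6536 rpm)

Stage 1 [65T→81T]: ω = 2469.0000×65/81 = 1981.2963 rpm, dir flips to −; running = −1981.2963
Stage 2 [78T→17T]: ω = 1981.2963×78/17 = 9090.6536 rpm, dir flips to +; running = +9090.6536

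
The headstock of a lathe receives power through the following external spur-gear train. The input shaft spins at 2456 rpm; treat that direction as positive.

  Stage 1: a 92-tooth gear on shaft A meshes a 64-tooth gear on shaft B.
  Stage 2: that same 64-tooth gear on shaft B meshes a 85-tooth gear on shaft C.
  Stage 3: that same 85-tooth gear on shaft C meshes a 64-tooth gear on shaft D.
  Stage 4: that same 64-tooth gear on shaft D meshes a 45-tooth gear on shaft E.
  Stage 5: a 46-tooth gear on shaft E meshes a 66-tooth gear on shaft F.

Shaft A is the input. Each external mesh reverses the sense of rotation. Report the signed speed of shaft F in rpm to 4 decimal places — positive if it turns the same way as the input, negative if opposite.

Stage 1 [92T→64T]: ω = 2456.0000×92/64 = 3530.5000 rpm, dir flips to −; running = −3530.5000
Stage 2 [64T→85T]: ω = 3530.5000×64/85 = 2658.2588 rpm, dir flips to +; running = +2658.2588
Stage 3 [85T→64T]: ω = 2658.2588×85/64 = 3530.5000 rpm, dir flips to −; running = −3530.5000
Stage 4 [64T→45T]: ω = 3530.5000×64/45 = 5021.1556 rpm, dir flips to +; running = +5021.1556
Stage 5 [46T→66T]: ω = 5021.1556×46/66 = 3499.5933 rpm, dir flips to −; running = −3499.5933

-3499.5933 rpm (opposite to input, |ω| = 3499.5933 rpm)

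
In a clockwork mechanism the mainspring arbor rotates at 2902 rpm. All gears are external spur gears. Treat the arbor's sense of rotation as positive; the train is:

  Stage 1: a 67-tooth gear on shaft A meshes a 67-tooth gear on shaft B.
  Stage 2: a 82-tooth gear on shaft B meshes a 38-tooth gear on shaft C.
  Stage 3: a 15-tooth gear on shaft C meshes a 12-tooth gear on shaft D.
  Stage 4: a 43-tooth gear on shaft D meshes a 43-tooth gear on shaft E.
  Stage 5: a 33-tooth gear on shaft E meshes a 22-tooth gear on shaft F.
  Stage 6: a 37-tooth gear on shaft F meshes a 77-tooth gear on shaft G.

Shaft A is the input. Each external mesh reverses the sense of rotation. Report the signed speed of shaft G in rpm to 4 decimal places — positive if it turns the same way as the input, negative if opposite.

Stage 1 [67T→67T]: ω = 2902.0000×67/67 = 2902.0000 rpm, dir flips to −; running = −2902.0000
Stage 2 [82T→38T]: ω = 2902.0000×82/38 = 6262.2105 rpm, dir flips to +; running = +6262.2105
Stage 3 [15T→12T]: ω = 6262.2105×15/12 = 7827.7632 rpm, dir flips to −; running = −7827.7632
Stage 4 [43T→43T]: ω = 7827.7632×43/43 = 7827.7632 rpm, dir flips to +; running = +7827.7632
Stage 5 [33T→22T]: ω = 7827.7632×33/22 = 11741.6447 rpm, dir flips to −; running = −11741.6447
Stage 6 [37T→77T]: ω = 11741.6447×37/77 = 5642.0890 rpm, dir flips to +; running = +5642.0890

+5642.0890 rpm (same as input, |ω| = 5642.0890 rpm)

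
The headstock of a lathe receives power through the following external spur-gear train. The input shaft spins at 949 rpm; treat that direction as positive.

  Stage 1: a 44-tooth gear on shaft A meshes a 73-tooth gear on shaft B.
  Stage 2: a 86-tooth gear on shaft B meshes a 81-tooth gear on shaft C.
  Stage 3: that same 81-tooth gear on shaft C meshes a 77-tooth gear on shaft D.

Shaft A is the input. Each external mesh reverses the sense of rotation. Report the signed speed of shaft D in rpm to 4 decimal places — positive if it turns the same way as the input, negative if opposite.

Stage 1 [44T→73T]: ω = 949.0000×44/73 = 572.0000 rpm, dir flips to −; running = −572.0000
Stage 2 [86T→81T]: ω = 572.0000×86/81 = 607.3086 rpm, dir flips to +; running = +607.3086
Stage 3 [81T→77T]: ω = 607.3086×81/77 = 638.8571 rpm, dir flips to −; running = −638.8571

-638.8571 rpm (opposite to input, |ω| = 638.8571 rpm)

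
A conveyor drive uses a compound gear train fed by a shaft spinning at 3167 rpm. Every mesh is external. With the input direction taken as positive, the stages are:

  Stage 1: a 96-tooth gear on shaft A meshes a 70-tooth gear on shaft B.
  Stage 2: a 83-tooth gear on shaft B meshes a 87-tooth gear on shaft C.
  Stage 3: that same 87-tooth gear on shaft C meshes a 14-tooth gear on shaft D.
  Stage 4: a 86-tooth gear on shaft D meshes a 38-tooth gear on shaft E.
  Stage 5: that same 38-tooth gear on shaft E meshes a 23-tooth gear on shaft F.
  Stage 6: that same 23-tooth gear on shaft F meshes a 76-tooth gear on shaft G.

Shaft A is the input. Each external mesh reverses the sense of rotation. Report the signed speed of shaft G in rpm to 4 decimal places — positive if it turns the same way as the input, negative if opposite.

+29137.7607 rpm (same as input, |ω| = 29137.7607 rpm)

Stage 1 [96T→70T]: ω = 3167.0000×96/70 = 4343.3143 rpm, dir flips to −; running = −4343.3143
Stage 2 [83T→87T]: ω = 4343.3143×83/87 = 4143.6217 rpm, dir flips to +; running = +4143.6217
Stage 3 [87T→14T]: ω = 4143.6217×87/14 = 25749.6490 rpm, dir flips to −; running = −25749.6490
Stage 4 [86T→38T]: ω = 25749.6490×86/38 = 58275.5214 rpm, dir flips to +; running = +58275.5214
Stage 5 [38T→23T]: ω = 58275.5214×38/23 = 96281.2962 rpm, dir flips to −; running = −96281.2962
Stage 6 [23T→76T]: ω = 96281.2962×23/76 = 29137.7607 rpm, dir flips to +; running = +29137.7607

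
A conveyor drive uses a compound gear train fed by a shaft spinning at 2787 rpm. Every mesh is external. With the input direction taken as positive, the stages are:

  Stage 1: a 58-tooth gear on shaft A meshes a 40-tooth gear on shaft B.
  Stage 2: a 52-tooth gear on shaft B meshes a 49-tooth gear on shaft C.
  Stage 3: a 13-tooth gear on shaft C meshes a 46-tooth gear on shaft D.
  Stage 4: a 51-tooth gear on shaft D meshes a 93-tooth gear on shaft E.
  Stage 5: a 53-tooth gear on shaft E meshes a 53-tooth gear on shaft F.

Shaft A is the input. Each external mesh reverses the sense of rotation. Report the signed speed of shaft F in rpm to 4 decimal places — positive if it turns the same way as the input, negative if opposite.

-664.6377 rpm (opposite to input, |ω| = 664.6377 rpm)

Stage 1 [58T→40T]: ω = 2787.0000×58/40 = 4041.1500 rpm, dir flips to −; running = −4041.1500
Stage 2 [52T→49T]: ω = 4041.1500×52/49 = 4288.5673 rpm, dir flips to +; running = +4288.5673
Stage 3 [13T→46T]: ω = 4288.5673×13/46 = 1211.9864 rpm, dir flips to −; running = −1211.9864
Stage 4 [51T→93T]: ω = 1211.9864×51/93 = 664.6377 rpm, dir flips to +; running = +664.6377
Stage 5 [53T→53T]: ω = 664.6377×53/53 = 664.6377 rpm, dir flips to −; running = −664.6377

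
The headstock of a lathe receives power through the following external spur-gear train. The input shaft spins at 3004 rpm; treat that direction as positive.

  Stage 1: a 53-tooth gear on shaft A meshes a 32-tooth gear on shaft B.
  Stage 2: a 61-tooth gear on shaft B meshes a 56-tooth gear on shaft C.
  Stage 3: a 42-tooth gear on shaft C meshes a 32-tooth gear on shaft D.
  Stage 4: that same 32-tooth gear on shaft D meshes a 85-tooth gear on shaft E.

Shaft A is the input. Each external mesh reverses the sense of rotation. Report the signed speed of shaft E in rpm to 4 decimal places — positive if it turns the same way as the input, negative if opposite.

+2677.9224 rpm (same as input, |ω| = 2677.9224 rpm)

Stage 1 [53T→32T]: ω = 3004.0000×53/32 = 4975.3750 rpm, dir flips to −; running = −4975.3750
Stage 2 [61T→56T]: ω = 4975.3750×61/56 = 5419.6049 rpm, dir flips to +; running = +5419.6049
Stage 3 [42T→32T]: ω = 5419.6049×42/32 = 7113.2314 rpm, dir flips to −; running = −7113.2314
Stage 4 [32T→85T]: ω = 7113.2314×32/85 = 2677.9224 rpm, dir flips to +; running = +2677.9224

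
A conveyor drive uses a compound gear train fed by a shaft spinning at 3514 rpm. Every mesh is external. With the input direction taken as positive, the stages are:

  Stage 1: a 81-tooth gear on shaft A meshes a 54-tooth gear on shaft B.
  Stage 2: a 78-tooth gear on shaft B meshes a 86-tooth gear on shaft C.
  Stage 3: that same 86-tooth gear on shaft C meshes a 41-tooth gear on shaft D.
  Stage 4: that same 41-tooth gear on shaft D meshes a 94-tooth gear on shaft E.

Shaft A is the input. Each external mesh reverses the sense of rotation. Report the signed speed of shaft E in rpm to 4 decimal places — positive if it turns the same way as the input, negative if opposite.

Stage 1 [81T→54T]: ω = 3514.0000×81/54 = 5271.0000 rpm, dir flips to −; running = −5271.0000
Stage 2 [78T→86T]: ω = 5271.0000×78/86 = 4780.6744 rpm, dir flips to +; running = +4780.6744
Stage 3 [86T→41T]: ω = 4780.6744×86/41 = 10027.7561 rpm, dir flips to −; running = −10027.7561
Stage 4 [41T→94T]: ω = 10027.7561×41/94 = 4373.8085 rpm, dir flips to +; running = +4373.8085

+4373.8085 rpm (same as input, |ω| = 4373.8085 rpm)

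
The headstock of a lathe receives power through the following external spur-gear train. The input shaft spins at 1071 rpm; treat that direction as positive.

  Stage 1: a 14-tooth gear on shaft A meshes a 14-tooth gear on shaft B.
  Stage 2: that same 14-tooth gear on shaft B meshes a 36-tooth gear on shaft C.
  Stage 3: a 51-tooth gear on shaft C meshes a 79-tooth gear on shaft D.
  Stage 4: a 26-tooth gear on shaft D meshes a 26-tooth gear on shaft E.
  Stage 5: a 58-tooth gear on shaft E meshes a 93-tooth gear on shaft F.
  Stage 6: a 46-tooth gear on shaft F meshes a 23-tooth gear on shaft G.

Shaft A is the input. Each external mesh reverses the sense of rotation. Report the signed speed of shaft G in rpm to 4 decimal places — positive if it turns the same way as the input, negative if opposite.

Stage 1 [14T→14T]: ω = 1071.0000×14/14 = 1071.0000 rpm, dir flips to −; running = −1071.0000
Stage 2 [14T→36T]: ω = 1071.0000×14/36 = 416.5000 rpm, dir flips to +; running = +416.5000
Stage 3 [51T→79T]: ω = 416.5000×51/79 = 268.8797 rpm, dir flips to −; running = −268.8797
Stage 4 [26T→26T]: ω = 268.8797×26/26 = 268.8797 rpm, dir flips to +; running = +268.8797
Stage 5 [58T→93T]: ω = 268.8797×58/93 = 167.6884 rpm, dir flips to −; running = −167.6884
Stage 6 [46T→23T]: ω = 167.6884×46/23 = 335.3769 rpm, dir flips to +; running = +335.3769

+335.3769 rpm (same as input, |ω| = 335.3769 rpm)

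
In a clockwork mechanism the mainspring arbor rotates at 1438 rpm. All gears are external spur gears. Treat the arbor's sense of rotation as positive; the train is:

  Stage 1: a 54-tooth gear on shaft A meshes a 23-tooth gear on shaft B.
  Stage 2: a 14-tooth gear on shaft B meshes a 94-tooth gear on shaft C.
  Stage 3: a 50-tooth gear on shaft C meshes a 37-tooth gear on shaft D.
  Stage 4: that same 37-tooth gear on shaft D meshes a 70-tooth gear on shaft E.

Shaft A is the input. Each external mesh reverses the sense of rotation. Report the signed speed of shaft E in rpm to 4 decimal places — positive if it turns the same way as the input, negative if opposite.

Stage 1 [54T→23T]: ω = 1438.0000×54/23 = 3376.1739 rpm, dir flips to −; running = −3376.1739
Stage 2 [14T→94T]: ω = 3376.1739×14/94 = 502.8344 rpm, dir flips to +; running = +502.8344
Stage 3 [50T→37T]: ω = 502.8344×50/37 = 679.5060 rpm, dir flips to −; running = −679.5060
Stage 4 [37T→70T]: ω = 679.5060×37/70 = 359.1674 rpm, dir flips to +; running = +359.1674

+359.1674 rpm (same as input, |ω| = 359.1674 rpm)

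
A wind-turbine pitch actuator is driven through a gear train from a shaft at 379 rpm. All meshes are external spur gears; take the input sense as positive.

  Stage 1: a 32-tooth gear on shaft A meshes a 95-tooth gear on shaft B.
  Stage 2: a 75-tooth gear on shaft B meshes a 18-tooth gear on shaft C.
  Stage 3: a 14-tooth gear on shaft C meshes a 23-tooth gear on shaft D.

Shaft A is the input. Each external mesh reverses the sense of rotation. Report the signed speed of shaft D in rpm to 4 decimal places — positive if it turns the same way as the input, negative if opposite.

Stage 1 [32T→95T]: ω = 379.0000×32/95 = 127.6632 rpm, dir flips to −; running = −127.6632
Stage 2 [75T→18T]: ω = 127.6632×75/18 = 531.9298 rpm, dir flips to +; running = +531.9298
Stage 3 [14T→23T]: ω = 531.9298×14/23 = 323.7834 rpm, dir flips to −; running = −323.7834

-323.7834 rpm (opposite to input, |ω| = 323.7834 rpm)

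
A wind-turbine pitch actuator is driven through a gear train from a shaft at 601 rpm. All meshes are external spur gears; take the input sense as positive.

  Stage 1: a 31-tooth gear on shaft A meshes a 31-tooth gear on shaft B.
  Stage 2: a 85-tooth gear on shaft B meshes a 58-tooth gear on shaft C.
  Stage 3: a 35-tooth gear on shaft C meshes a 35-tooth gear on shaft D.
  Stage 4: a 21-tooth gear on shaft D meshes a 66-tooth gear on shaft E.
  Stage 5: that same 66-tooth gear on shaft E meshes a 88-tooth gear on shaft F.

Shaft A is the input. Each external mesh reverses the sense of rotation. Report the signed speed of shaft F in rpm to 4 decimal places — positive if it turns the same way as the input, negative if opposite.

-210.1851 rpm (opposite to input, |ω| = 210.1851 rpm)

Stage 1 [31T→31T]: ω = 601.0000×31/31 = 601.0000 rpm, dir flips to −; running = −601.0000
Stage 2 [85T→58T]: ω = 601.0000×85/58 = 880.7759 rpm, dir flips to +; running = +880.7759
Stage 3 [35T→35T]: ω = 880.7759×35/35 = 880.7759 rpm, dir flips to −; running = −880.7759
Stage 4 [21T→66T]: ω = 880.7759×21/66 = 280.2469 rpm, dir flips to +; running = +280.2469
Stage 5 [66T→88T]: ω = 280.2469×66/88 = 210.1851 rpm, dir flips to −; running = −210.1851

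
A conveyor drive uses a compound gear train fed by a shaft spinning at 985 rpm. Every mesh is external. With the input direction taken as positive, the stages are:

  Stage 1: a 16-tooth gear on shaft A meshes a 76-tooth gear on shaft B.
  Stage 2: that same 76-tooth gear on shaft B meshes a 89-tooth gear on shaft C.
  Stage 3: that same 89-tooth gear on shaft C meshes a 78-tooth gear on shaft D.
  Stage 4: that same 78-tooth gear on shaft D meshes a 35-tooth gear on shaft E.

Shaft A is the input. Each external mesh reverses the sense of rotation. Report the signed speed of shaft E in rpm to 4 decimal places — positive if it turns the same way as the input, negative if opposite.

Stage 1 [16T→76T]: ω = 985.0000×16/76 = 207.3684 rpm, dir flips to −; running = −207.3684
Stage 2 [76T→89T]: ω = 207.3684×76/89 = 177.0787 rpm, dir flips to +; running = +177.0787
Stage 3 [89T→78T]: ω = 177.0787×89/78 = 202.0513 rpm, dir flips to −; running = −202.0513
Stage 4 [78T→35T]: ω = 202.0513×78/35 = 450.2857 rpm, dir flips to +; running = +450.2857

+450.2857 rpm (same as input, |ω| = 450.2857 rpm)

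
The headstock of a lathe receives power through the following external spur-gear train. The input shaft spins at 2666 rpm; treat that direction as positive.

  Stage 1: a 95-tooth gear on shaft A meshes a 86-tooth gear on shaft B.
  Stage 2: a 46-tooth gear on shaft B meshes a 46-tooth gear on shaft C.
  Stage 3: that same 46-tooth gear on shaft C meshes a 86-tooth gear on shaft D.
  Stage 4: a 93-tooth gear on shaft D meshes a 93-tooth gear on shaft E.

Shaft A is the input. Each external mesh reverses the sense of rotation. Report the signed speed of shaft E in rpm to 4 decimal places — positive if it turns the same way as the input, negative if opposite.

+1575.2326 rpm (same as input, |ω| = 1575.2326 rpm)

Stage 1 [95T→86T]: ω = 2666.0000×95/86 = 2945.0000 rpm, dir flips to −; running = −2945.0000
Stage 2 [46T→46T]: ω = 2945.0000×46/46 = 2945.0000 rpm, dir flips to +; running = +2945.0000
Stage 3 [46T→86T]: ω = 2945.0000×46/86 = 1575.2326 rpm, dir flips to −; running = −1575.2326
Stage 4 [93T→93T]: ω = 1575.2326×93/93 = 1575.2326 rpm, dir flips to +; running = +1575.2326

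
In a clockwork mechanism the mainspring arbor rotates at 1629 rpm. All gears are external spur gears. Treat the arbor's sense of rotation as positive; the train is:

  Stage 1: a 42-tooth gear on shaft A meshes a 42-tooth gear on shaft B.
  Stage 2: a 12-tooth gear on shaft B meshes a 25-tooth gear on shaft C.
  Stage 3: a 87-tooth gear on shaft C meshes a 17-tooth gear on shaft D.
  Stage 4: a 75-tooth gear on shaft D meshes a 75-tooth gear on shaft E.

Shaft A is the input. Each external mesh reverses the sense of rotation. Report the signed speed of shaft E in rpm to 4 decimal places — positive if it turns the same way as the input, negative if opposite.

Stage 1 [42T→42T]: ω = 1629.0000×42/42 = 1629.0000 rpm, dir flips to −; running = −1629.0000
Stage 2 [12T→25T]: ω = 1629.0000×12/25 = 781.9200 rpm, dir flips to +; running = +781.9200
Stage 3 [87T→17T]: ω = 781.9200×87/17 = 4001.5906 rpm, dir flips to −; running = −4001.5906
Stage 4 [75T→75T]: ω = 4001.5906×75/75 = 4001.5906 rpm, dir flips to +; running = +4001.5906

+4001.5906 rpm (same as input, |ω| = 4001.5906 rpm)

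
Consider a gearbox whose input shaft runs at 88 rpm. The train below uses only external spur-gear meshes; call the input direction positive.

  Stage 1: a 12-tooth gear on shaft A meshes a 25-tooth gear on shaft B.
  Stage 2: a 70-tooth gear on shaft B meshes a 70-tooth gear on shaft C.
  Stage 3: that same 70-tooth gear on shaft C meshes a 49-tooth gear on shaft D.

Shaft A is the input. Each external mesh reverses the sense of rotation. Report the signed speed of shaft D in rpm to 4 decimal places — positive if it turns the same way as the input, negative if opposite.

-60.3429 rpm (opposite to input, |ω| = 60.3429 rpm)

Stage 1 [12T→25T]: ω = 88.0000×12/25 = 42.2400 rpm, dir flips to −; running = −42.2400
Stage 2 [70T→70T]: ω = 42.2400×70/70 = 42.2400 rpm, dir flips to +; running = +42.2400
Stage 3 [70T→49T]: ω = 42.2400×70/49 = 60.3429 rpm, dir flips to −; running = −60.3429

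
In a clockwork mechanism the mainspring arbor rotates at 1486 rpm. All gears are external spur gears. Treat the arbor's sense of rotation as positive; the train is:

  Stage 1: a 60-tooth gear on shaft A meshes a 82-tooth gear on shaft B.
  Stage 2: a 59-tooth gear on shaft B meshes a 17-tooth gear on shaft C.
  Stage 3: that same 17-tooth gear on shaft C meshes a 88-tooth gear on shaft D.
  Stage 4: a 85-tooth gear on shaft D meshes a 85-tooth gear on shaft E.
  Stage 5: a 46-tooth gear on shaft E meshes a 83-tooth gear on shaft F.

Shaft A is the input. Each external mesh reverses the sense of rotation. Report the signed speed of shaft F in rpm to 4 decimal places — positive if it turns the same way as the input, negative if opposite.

-404.0223 rpm (opposite to input, |ω| = 404.0223 rpm)

Stage 1 [60T→82T]: ω = 1486.0000×60/82 = 1087.3171 rpm, dir flips to −; running = −1087.3171
Stage 2 [59T→17T]: ω = 1087.3171×59/17 = 3773.6298 rpm, dir flips to +; running = +3773.6298
Stage 3 [17T→88T]: ω = 3773.6298×17/88 = 728.9967 rpm, dir flips to −; running = −728.9967
Stage 4 [85T→85T]: ω = 728.9967×85/85 = 728.9967 rpm, dir flips to +; running = +728.9967
Stage 5 [46T→83T]: ω = 728.9967×46/83 = 404.0223 rpm, dir flips to −; running = −404.0223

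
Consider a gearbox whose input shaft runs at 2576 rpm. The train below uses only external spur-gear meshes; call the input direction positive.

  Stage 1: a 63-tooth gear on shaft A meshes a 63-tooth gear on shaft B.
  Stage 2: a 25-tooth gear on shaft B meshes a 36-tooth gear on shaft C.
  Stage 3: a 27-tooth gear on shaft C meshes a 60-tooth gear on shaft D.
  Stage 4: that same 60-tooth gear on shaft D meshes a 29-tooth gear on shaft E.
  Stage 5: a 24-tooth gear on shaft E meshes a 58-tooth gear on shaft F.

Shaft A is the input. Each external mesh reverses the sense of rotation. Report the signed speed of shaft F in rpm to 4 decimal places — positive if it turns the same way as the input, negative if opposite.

Stage 1 [63T→63T]: ω = 2576.0000×63/63 = 2576.0000 rpm, dir flips to −; running = −2576.0000
Stage 2 [25T→36T]: ω = 2576.0000×25/36 = 1788.8889 rpm, dir flips to +; running = +1788.8889
Stage 3 [27T→60T]: ω = 1788.8889×27/60 = 805.0000 rpm, dir flips to −; running = −805.0000
Stage 4 [60T→29T]: ω = 805.0000×60/29 = 1665.5172 rpm, dir flips to +; running = +1665.5172
Stage 5 [24T→58T]: ω = 1665.5172×24/58 = 689.1795 rpm, dir flips to −; running = −689.1795

-689.1795 rpm (opposite to input, |ω| = 689.1795 rpm)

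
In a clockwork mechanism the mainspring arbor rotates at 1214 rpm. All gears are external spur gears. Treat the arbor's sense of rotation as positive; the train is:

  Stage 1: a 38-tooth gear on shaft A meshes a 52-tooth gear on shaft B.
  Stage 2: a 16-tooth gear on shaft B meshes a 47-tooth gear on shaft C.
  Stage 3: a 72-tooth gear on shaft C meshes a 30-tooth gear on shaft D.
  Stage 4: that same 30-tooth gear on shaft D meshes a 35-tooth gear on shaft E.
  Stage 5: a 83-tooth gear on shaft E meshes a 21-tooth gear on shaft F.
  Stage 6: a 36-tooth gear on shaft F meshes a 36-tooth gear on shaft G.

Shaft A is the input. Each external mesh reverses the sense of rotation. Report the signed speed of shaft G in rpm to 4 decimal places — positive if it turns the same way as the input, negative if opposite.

+2455.5247 rpm (same as input, |ω| = 2455.5247 rpm)

Stage 1 [38T→52T]: ω = 1214.0000×38/52 = 887.1538 rpm, dir flips to −; running = −887.1538
Stage 2 [16T→47T]: ω = 887.1538×16/47 = 302.0098 rpm, dir flips to +; running = +302.0098
Stage 3 [72T→30T]: ω = 302.0098×72/30 = 724.8236 rpm, dir flips to −; running = −724.8236
Stage 4 [30T→35T]: ω = 724.8236×30/35 = 621.2773 rpm, dir flips to +; running = +621.2773
Stage 5 [83T→21T]: ω = 621.2773×83/21 = 2455.5247 rpm, dir flips to −; running = −2455.5247
Stage 6 [36T→36T]: ω = 2455.5247×36/36 = 2455.5247 rpm, dir flips to +; running = +2455.5247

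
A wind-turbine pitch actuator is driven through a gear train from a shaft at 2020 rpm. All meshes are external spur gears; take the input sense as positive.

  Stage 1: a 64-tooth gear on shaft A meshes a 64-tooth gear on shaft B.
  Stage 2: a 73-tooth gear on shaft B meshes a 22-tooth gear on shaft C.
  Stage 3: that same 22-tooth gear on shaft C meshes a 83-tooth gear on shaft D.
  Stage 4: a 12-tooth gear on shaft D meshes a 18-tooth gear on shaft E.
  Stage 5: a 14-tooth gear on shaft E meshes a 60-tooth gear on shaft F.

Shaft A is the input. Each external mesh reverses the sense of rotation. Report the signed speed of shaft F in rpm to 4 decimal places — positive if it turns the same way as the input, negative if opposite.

Stage 1 [64T→64T]: ω = 2020.0000×64/64 = 2020.0000 rpm, dir flips to −; running = −2020.0000
Stage 2 [73T→22T]: ω = 2020.0000×73/22 = 6702.7273 rpm, dir flips to +; running = +6702.7273
Stage 3 [22T→83T]: ω = 6702.7273×22/83 = 1776.6265 rpm, dir flips to −; running = −1776.6265
Stage 4 [12T→18T]: ω = 1776.6265×12/18 = 1184.4177 rpm, dir flips to +; running = +1184.4177
Stage 5 [14T→60T]: ω = 1184.4177×14/60 = 276.3641 rpm, dir flips to −; running = −276.3641

-276.3641 rpm (opposite to input, |ω| = 276.3641 rpm)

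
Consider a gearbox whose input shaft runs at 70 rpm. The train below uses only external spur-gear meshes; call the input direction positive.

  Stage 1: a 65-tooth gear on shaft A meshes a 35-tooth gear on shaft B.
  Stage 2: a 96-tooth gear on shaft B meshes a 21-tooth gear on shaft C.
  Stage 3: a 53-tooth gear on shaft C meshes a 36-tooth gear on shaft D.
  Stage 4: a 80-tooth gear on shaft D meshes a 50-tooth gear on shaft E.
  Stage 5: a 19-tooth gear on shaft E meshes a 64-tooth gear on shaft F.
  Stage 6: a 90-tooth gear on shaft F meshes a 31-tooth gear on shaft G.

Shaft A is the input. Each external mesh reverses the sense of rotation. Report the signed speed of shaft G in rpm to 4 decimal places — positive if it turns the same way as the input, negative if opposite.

+1206.5438 rpm (same as input, |ω| = 1206.5438 rpm)

Stage 1 [65T→35T]: ω = 70.0000×65/35 = 130.0000 rpm, dir flips to −; running = −130.0000
Stage 2 [96T→21T]: ω = 130.0000×96/21 = 594.2857 rpm, dir flips to +; running = +594.2857
Stage 3 [53T→36T]: ω = 594.2857×53/36 = 874.9206 rpm, dir flips to −; running = −874.9206
Stage 4 [80T→50T]: ω = 874.9206×80/50 = 1399.8730 rpm, dir flips to +; running = +1399.8730
Stage 5 [19T→64T]: ω = 1399.8730×19/64 = 415.5873 rpm, dir flips to −; running = −415.5873
Stage 6 [90T→31T]: ω = 415.5873×90/31 = 1206.5438 rpm, dir flips to +; running = +1206.5438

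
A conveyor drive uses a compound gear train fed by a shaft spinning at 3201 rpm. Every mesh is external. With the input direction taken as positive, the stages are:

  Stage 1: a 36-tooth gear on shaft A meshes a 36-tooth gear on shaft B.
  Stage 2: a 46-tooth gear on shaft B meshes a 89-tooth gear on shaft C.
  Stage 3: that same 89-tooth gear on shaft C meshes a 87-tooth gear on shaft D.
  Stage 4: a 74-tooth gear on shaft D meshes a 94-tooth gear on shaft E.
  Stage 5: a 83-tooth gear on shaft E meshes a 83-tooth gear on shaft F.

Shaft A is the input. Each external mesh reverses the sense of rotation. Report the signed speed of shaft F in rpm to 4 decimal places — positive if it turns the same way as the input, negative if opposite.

-1332.3800 rpm (opposite to input, |ω| = 1332.3800 rpm)

Stage 1 [36T→36T]: ω = 3201.0000×36/36 = 3201.0000 rpm, dir flips to −; running = −3201.0000
Stage 2 [46T→89T]: ω = 3201.0000×46/89 = 1654.4494 rpm, dir flips to +; running = +1654.4494
Stage 3 [89T→87T]: ω = 1654.4494×89/87 = 1692.4828 rpm, dir flips to −; running = −1692.4828
Stage 4 [74T→94T]: ω = 1692.4828×74/94 = 1332.3800 rpm, dir flips to +; running = +1332.3800
Stage 5 [83T→83T]: ω = 1332.3800×83/83 = 1332.3800 rpm, dir flips to −; running = −1332.3800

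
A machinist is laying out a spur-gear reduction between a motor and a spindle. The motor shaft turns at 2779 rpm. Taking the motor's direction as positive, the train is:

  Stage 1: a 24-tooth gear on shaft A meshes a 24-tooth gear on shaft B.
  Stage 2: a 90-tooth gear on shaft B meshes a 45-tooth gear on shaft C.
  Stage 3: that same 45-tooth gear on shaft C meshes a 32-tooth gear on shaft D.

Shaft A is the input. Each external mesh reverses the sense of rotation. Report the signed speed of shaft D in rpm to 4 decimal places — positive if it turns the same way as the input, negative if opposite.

-7815.9375 rpm (opposite to input, |ω| = 7815.9375 rpm)

Stage 1 [24T→24T]: ω = 2779.0000×24/24 = 2779.0000 rpm, dir flips to −; running = −2779.0000
Stage 2 [90T→45T]: ω = 2779.0000×90/45 = 5558.0000 rpm, dir flips to +; running = +5558.0000
Stage 3 [45T→32T]: ω = 5558.0000×45/32 = 7815.9375 rpm, dir flips to −; running = −7815.9375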